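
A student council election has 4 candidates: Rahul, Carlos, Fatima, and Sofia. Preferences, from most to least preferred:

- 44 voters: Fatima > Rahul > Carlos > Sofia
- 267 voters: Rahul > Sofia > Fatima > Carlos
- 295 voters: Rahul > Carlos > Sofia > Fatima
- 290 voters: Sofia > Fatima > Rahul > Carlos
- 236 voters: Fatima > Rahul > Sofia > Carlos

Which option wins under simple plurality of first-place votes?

First-place votes: Rahul 562, Carlos 0, Fatima 280, Sofia 290.
Rahul has the most first-place votes.

Rahul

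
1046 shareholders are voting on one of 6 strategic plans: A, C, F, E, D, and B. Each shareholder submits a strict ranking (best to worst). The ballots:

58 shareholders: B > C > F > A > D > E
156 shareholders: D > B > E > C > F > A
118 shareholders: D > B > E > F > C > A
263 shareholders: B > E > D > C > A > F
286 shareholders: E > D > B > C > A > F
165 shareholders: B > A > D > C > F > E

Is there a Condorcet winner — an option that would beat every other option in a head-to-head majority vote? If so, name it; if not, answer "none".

none

Checking pairwise contests:
C beats A 881–165.
E beats C 823–223.
A beats F 714–332.
B beats E 760–286.
E beats D 549–497.
D beats B 560–486.
Every option loses at least one head-to-head, so there is no Condorcet winner.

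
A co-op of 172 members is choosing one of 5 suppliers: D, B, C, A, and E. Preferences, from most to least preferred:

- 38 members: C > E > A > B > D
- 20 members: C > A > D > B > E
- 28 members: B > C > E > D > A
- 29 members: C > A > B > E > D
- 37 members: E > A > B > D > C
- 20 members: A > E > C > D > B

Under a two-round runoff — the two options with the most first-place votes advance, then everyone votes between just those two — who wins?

Round 1 first-place votes: D 0, B 28, C 87, A 20, E 37.
C and E advance.
Runoff: C is preferred to E by 115 voters; E by 57.
C wins the runoff.

C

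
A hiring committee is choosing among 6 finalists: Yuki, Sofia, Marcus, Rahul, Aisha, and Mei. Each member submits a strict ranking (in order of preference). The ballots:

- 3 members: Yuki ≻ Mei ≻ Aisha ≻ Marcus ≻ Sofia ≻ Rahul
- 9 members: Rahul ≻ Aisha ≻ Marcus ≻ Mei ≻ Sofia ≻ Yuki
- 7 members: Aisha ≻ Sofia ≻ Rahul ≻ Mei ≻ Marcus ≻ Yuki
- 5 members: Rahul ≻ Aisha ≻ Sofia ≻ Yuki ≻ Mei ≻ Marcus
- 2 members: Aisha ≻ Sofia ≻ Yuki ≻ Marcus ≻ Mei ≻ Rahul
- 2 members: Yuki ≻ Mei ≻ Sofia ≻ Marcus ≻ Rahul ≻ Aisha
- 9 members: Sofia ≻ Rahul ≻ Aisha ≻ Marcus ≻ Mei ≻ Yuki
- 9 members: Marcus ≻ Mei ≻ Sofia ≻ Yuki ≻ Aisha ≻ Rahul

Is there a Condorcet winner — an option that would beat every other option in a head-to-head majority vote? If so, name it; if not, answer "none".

none

Checking pairwise contests:
Sofia beats Yuki 41–5.
Aisha beats Sofia 26–20.
Sofia beats Marcus 25–21.
Sofia beats Rahul 32–14.
Rahul beats Aisha 25–21.
Marcus beats Mei 29–17.
Every option loses at least one head-to-head, so there is no Condorcet winner.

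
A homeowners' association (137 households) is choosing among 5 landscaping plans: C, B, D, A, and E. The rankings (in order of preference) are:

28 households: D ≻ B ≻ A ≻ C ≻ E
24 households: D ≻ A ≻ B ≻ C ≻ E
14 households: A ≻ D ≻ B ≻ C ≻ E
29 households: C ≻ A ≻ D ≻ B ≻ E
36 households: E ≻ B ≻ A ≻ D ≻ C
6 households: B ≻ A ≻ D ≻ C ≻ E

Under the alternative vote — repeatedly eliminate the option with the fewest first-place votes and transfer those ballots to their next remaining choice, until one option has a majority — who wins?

D

Round 1: C 29, B 6, D 52, A 14, E 36. Eliminate B.
Round 2: C 29, D 52, A 20, E 36. Eliminate A.
Round 3: C 29, D 72, E 36. D has a majority.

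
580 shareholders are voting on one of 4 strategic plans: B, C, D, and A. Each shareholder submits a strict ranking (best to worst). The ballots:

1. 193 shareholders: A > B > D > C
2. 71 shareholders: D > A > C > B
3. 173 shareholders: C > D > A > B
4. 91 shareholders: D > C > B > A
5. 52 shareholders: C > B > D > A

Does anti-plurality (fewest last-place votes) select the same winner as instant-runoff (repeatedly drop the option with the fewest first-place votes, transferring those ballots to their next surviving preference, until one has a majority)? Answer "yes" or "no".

no

Anti-plurality — last-place votes: B 244, C 193, D 0, A 143. Winner: D.
Instant-runoff — R1 B 0, C 225, D 162, A 193 (B out); R2 C 225, D 162, A 193 (D out); R3 C 316, A 264 (C winner). Winner: C.
The two methods disagree.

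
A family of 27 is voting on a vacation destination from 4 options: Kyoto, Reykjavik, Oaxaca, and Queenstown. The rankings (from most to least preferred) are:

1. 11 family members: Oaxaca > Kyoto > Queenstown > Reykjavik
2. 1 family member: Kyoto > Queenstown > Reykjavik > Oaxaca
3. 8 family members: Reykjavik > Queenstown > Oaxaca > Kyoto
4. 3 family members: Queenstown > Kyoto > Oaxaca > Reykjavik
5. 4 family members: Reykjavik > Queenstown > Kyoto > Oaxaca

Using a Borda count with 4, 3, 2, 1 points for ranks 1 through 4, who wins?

Kyoto: 11·3 + 1·4 + 8·1 + 3·3 + 4·2 = 62
Reykjavik: 11·1 + 1·2 + 8·4 + 3·1 + 4·4 = 64
Oaxaca: 11·4 + 1·1 + 8·2 + 3·2 + 4·1 = 71
Queenstown: 11·2 + 1·3 + 8·3 + 3·4 + 4·3 = 73
Queenstown has the highest Borda score (73).

Queenstown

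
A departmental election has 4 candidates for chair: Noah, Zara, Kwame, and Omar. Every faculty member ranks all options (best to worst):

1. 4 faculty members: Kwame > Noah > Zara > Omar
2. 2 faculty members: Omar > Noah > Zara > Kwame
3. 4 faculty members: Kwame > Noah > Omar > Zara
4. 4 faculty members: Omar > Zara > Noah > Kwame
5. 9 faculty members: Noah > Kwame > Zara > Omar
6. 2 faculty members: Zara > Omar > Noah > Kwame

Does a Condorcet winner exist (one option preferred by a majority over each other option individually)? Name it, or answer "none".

Noah vs Zara: 19–6 for Noah.
Noah vs Kwame: 17–8 for Noah.
Noah vs Omar: 17–8 for Noah.
Noah beats every other option head-to-head.

Noah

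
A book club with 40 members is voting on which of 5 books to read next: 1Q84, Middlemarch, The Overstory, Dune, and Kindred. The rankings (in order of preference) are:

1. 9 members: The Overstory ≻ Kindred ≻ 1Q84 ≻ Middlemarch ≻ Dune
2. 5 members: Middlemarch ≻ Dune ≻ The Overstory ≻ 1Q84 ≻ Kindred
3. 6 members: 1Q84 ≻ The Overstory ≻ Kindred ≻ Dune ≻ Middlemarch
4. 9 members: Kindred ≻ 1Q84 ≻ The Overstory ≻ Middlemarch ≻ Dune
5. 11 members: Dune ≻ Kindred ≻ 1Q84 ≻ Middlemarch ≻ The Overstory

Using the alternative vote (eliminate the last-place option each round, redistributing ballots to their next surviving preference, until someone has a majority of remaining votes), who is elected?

The Overstory

Round 1: 1Q84 6, Middlemarch 5, The Overstory 9, Dune 11, Kindred 9. Eliminate Middlemarch.
Round 2: 1Q84 6, The Overstory 9, Dune 16, Kindred 9. Eliminate 1Q84.
Round 3: The Overstory 15, Dune 16, Kindred 9. Eliminate Kindred.
Round 4: The Overstory 24, Dune 16. The Overstory has a majority.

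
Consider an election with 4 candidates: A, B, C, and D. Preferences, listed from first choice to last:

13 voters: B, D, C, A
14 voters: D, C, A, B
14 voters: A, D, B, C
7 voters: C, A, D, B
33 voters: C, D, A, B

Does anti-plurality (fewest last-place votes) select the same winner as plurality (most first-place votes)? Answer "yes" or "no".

no

Anti-plurality — last-place votes: A 13, B 54, C 14, D 0. Winner: D.
Plurality — first-place votes: A 14, B 13, C 40, D 14. Winner: C.
The two methods disagree.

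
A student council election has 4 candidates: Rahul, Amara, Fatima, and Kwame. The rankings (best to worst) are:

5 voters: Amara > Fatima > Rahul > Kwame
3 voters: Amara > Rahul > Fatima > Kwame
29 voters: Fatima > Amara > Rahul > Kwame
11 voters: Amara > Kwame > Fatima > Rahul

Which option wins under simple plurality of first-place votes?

Fatima

First-place votes: Rahul 0, Amara 19, Fatima 29, Kwame 0.
Fatima has the most first-place votes.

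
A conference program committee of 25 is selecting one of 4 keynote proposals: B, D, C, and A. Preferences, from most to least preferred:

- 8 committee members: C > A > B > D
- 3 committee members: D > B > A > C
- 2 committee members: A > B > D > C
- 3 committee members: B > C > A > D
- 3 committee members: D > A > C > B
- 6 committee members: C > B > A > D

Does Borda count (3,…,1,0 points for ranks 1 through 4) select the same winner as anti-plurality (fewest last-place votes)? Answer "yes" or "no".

no

Borda — scores: B 39, D 20, C 51, A 40. Winner: C.
Anti-plurality — last-place votes: B 3, D 17, C 5, A 0. Winner: A.
The two methods disagree.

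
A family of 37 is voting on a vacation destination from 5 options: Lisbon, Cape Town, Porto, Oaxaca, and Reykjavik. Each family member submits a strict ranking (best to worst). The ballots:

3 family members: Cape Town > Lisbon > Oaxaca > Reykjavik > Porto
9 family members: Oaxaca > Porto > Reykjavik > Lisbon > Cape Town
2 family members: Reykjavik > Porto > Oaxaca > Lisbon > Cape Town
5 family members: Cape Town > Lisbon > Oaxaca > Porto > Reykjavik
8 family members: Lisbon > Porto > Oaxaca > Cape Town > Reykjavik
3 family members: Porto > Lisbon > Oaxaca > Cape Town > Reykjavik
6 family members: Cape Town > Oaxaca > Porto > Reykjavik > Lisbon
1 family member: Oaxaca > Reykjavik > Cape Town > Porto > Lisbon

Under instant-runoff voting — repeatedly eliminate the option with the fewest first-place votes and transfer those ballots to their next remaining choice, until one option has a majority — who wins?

Round 1: Lisbon 8, Cape Town 14, Porto 3, Oaxaca 10, Reykjavik 2. Eliminate Reykjavik.
Round 2: Lisbon 8, Cape Town 14, Porto 5, Oaxaca 10. Eliminate Porto.
Round 3: Lisbon 11, Cape Town 14, Oaxaca 12. Eliminate Lisbon.
Round 4: Cape Town 14, Oaxaca 23. Oaxaca has a majority.

Oaxaca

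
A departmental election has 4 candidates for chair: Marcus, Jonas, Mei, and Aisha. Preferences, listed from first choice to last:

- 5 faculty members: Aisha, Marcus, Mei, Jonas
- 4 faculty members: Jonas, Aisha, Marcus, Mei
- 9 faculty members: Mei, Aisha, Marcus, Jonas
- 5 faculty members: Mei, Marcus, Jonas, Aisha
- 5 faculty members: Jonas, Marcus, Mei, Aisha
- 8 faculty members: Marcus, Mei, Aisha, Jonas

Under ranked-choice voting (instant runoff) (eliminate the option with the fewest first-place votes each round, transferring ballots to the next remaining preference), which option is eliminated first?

Round 1: Marcus 8, Jonas 9, Mei 14, Aisha 5. Eliminate Aisha.

Aisha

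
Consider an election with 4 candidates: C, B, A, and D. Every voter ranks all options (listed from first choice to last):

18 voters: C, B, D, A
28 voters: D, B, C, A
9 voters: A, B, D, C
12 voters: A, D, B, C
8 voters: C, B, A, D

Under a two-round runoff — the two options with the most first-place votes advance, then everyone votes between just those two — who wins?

Round 1 first-place votes: C 26, B 0, A 21, D 28.
D and C advance.
Runoff: D is preferred to C by 49 voters; C by 26.
D wins the runoff.

D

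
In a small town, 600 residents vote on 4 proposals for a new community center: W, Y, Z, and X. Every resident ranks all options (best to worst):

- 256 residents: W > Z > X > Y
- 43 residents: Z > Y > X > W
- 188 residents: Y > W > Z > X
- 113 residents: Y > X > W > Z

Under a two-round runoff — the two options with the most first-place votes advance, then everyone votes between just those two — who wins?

Y

Round 1 first-place votes: W 256, Y 301, Z 43, X 0.
Y and W advance.
Runoff: Y is preferred to W by 344 voters; W by 256.
Y wins the runoff.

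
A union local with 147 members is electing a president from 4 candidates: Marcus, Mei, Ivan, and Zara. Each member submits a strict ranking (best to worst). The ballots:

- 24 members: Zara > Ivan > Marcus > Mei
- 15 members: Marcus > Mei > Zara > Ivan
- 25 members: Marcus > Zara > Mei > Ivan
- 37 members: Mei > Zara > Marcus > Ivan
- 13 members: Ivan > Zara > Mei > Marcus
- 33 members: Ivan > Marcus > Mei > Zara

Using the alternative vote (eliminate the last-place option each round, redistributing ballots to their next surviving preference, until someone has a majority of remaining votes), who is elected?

Round 1: Marcus 40, Mei 37, Ivan 46, Zara 24. Eliminate Zara.
Round 2: Marcus 40, Mei 37, Ivan 70. Eliminate Mei.
Round 3: Marcus 77, Ivan 70. Marcus has a majority.

Marcus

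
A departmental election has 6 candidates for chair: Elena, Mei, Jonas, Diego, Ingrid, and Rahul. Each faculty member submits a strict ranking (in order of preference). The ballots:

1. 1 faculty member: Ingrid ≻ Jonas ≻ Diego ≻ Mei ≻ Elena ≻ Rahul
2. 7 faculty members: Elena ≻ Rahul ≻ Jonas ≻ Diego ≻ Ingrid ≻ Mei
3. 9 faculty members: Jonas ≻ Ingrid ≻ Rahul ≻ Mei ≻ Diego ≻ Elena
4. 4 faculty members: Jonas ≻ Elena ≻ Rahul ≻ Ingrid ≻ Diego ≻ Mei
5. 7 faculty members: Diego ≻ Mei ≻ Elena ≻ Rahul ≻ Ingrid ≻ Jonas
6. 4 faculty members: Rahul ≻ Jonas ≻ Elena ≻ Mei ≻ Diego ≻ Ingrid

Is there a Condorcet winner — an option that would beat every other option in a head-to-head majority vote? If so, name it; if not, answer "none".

none

Checking pairwise contests:
Mei beats Elena 17–15.
Jonas beats Mei 25–7.
Rahul beats Jonas 18–14.
Jonas beats Diego 25–7.
Elena beats Ingrid 22–10.
Elena beats Rahul 19–13.
Every option loses at least one head-to-head, so there is no Condorcet winner.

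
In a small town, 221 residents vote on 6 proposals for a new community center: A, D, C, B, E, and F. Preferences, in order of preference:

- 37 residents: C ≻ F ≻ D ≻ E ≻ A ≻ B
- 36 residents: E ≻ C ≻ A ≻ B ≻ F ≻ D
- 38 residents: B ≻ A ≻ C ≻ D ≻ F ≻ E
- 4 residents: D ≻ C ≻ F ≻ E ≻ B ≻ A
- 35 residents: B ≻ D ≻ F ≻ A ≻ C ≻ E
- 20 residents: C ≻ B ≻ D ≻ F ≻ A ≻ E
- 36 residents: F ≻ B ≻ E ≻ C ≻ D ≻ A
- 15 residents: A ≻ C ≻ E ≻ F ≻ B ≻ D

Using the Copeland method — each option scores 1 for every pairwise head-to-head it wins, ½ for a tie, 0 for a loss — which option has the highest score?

A: loses to D, C, B, E, and F → score 0.
D: beats A and E; loses to C, B, and F → score 2.
C: beats A, D, B, E, and F → score 5.
B: beats A, D, E, and F; loses to C → score 4.
E: beats A; loses to D, C, B, and F → score 1.
F: beats A, D, and E; loses to C and B → score 3.
C has the best pairwise record.

C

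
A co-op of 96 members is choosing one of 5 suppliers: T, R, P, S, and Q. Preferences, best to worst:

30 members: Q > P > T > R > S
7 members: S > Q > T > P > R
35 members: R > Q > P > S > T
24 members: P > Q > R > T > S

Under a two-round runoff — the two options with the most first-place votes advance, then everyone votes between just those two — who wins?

Round 1 first-place votes: T 0, R 35, P 24, S 7, Q 30.
R and Q advance.
Runoff: R is preferred to Q by 35 voters; Q by 61.
Q wins the runoff.

Q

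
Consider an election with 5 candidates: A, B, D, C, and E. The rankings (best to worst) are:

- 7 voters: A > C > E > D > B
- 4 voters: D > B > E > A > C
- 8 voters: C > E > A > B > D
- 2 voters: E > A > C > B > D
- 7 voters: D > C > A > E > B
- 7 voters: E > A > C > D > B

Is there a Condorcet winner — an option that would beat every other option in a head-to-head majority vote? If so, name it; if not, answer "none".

Checking pairwise contests:
E beats A 21–14.
A beats B 31–4.
A beats D 24–11.
A beats C 20–15.
C beats E 22–13.
Every option loses at least one head-to-head, so there is no Condorcet winner.

none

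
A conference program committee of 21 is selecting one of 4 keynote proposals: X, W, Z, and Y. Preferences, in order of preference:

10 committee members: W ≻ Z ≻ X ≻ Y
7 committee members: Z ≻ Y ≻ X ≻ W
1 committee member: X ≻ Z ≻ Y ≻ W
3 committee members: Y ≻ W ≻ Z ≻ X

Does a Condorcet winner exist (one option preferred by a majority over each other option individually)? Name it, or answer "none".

none

Checking pairwise contests:
W beats X 13–8.
Y beats W 11–10.
W beats Z 13–8.
X beats Y 11–10.
Every option loses at least one head-to-head, so there is no Condorcet winner.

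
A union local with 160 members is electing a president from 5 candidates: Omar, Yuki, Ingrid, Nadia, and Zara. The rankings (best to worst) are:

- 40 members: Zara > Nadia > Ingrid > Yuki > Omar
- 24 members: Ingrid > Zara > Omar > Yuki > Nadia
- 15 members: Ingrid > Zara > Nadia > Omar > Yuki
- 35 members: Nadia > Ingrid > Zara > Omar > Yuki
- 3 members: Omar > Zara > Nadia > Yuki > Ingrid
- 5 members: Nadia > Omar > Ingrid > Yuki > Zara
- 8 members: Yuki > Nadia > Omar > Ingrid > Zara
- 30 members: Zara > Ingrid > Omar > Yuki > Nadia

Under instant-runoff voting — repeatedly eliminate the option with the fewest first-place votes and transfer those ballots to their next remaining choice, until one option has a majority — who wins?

Zara

Round 1: Omar 3, Yuki 8, Ingrid 39, Nadia 40, Zara 70. Eliminate Omar.
Round 2: Yuki 8, Ingrid 39, Nadia 40, Zara 73. Eliminate Yuki.
Round 3: Ingrid 39, Nadia 48, Zara 73. Eliminate Ingrid.
Round 4: Nadia 48, Zara 112. Zara has a majority.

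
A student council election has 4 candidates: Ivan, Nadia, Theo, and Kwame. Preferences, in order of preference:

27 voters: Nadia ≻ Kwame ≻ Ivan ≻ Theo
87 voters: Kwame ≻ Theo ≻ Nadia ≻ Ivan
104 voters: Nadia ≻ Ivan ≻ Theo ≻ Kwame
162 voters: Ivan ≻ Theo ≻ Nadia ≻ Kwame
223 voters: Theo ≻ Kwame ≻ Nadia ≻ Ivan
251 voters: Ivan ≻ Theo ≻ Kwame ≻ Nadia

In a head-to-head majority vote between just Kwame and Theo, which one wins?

Theo

Voters preferring Kwame to Theo: 114; preferring Theo to Kwame: 740.
Theo wins the head-to-head.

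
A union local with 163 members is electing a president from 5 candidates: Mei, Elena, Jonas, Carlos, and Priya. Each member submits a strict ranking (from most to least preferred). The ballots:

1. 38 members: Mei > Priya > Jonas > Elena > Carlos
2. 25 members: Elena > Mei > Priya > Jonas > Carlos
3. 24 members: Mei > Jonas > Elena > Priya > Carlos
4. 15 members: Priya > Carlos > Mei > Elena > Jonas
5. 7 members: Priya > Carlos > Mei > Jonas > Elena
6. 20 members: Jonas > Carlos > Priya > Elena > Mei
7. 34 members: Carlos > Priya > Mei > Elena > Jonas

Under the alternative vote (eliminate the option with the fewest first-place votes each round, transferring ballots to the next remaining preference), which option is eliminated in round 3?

Round 1: Mei 62, Elena 25, Jonas 20, Carlos 34, Priya 22. Eliminate Jonas.
Round 2: Mei 62, Elena 25, Carlos 54, Priya 22. Eliminate Priya.
Round 3: Mei 62, Elena 25, Carlos 76. Eliminate Elena.

Elena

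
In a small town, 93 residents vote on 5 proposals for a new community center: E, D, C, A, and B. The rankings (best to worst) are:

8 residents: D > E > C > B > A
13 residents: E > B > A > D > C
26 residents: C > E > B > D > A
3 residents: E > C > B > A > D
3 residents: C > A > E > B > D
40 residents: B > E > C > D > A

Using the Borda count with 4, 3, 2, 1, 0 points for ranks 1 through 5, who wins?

E: 8·3 + 13·4 + 26·3 + 3·4 + 3·2 + 40·3 = 292
D: 8·4 + 13·1 + 26·1 + 3·0 + 3·0 + 40·1 = 111
C: 8·2 + 13·0 + 26·4 + 3·3 + 3·4 + 40·2 = 221
A: 8·0 + 13·2 + 26·0 + 3·1 + 3·3 + 40·0 = 38
B: 8·1 + 13·3 + 26·2 + 3·2 + 3·1 + 40·4 = 268
E has the highest Borda score (292).

E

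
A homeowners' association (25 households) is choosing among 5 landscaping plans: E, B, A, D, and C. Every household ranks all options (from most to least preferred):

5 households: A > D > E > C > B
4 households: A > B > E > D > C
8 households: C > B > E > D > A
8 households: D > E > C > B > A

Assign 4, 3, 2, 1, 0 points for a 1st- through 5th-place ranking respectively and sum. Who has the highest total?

E: 5·2 + 4·2 + 8·2 + 8·3 = 58
B: 5·0 + 4·3 + 8·3 + 8·1 = 44
A: 5·4 + 4·4 + 8·0 + 8·0 = 36
D: 5·3 + 4·1 + 8·1 + 8·4 = 59
C: 5·1 + 4·0 + 8·4 + 8·2 = 53
D has the highest Borda score (59).

D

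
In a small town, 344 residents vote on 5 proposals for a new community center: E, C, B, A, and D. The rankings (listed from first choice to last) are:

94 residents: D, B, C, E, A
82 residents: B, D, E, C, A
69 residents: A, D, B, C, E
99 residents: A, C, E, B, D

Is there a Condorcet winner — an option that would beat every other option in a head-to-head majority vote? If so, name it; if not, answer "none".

B

B vs E: 245–99 for B.
B vs C: 245–99 for B.
B vs A: 176–168 for B.
B vs D: 181–163 for B.
B beats every other option head-to-head.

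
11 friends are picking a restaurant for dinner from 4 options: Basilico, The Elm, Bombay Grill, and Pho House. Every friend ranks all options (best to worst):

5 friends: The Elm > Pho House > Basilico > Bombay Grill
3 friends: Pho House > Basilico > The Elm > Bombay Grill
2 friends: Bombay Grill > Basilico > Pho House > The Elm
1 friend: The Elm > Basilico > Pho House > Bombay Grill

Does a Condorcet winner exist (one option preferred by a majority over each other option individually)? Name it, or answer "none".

The Elm

The Elm vs Basilico: 6–5 for The Elm.
The Elm vs Bombay Grill: 9–2 for The Elm.
The Elm vs Pho House: 6–5 for The Elm.
The Elm beats every other option head-to-head.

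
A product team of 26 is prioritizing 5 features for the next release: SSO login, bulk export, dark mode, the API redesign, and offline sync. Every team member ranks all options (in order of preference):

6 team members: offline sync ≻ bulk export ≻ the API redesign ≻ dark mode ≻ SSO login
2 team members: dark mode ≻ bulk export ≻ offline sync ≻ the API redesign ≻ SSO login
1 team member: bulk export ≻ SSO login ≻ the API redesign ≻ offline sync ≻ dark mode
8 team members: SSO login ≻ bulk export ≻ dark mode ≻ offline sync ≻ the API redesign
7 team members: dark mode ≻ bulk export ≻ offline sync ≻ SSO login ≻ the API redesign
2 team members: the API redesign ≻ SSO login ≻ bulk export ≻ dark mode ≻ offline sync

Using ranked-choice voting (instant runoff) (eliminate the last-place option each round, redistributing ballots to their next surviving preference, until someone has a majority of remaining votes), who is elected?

dark mode

Round 1: SSO login 8, bulk export 1, dark mode 9, the API redesign 2, offline sync 6. Eliminate bulk export.
Round 2: SSO login 9, dark mode 9, the API redesign 2, offline sync 6. Eliminate the API redesign.
Round 3: SSO login 11, dark mode 9, offline sync 6. Eliminate offline sync.
Round 4: SSO login 11, dark mode 15. Dark mode has a majority.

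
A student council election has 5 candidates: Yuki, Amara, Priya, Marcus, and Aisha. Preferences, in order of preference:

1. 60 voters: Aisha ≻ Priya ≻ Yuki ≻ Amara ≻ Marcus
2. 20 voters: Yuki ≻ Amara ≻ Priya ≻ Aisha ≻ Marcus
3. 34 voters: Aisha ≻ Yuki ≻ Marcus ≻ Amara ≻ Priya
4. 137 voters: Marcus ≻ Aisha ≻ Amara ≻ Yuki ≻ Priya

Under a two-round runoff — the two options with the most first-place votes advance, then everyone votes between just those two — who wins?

Round 1 first-place votes: Yuki 20, Amara 0, Priya 0, Marcus 137, Aisha 94.
Marcus and Aisha advance.
Runoff: Marcus is preferred to Aisha by 137 voters; Aisha by 114.
Marcus wins the runoff.

Marcus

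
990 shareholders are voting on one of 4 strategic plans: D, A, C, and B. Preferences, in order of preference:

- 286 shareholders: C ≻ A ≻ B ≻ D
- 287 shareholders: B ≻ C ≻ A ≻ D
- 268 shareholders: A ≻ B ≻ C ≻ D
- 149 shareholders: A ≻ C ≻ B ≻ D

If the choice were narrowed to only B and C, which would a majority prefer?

B

Voters preferring B to C: 555; preferring C to B: 435.
B wins the head-to-head.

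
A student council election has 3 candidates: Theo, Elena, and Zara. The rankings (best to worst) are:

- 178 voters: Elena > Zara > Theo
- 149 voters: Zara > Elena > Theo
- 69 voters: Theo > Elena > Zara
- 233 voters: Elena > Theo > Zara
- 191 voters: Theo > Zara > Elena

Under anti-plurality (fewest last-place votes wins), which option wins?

Last-place votes: Theo 327, Elena 191, Zara 302.
Elena is ranked last by the fewest voters, so Elena wins.

Elena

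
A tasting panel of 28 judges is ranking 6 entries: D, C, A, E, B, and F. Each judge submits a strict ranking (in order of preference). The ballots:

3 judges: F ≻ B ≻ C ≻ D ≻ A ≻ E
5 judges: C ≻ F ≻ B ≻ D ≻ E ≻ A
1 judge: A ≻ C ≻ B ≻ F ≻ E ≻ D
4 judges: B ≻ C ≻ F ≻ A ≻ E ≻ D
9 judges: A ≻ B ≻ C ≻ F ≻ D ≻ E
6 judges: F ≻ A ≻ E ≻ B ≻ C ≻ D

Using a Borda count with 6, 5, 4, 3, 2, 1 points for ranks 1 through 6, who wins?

B

D: 3·3 + 5·3 + 1·1 + 4·1 + 9·2 + 6·1 = 53
C: 3·4 + 5·6 + 1·5 + 4·5 + 9·4 + 6·2 = 115
A: 3·2 + 5·1 + 1·6 + 4·3 + 9·6 + 6·5 = 113
E: 3·1 + 5·2 + 1·2 + 4·2 + 9·1 + 6·4 = 56
B: 3·5 + 5·4 + 1·4 + 4·6 + 9·5 + 6·3 = 126
F: 3·6 + 5·5 + 1·3 + 4·4 + 9·3 + 6·6 = 125
B has the highest Borda score (126).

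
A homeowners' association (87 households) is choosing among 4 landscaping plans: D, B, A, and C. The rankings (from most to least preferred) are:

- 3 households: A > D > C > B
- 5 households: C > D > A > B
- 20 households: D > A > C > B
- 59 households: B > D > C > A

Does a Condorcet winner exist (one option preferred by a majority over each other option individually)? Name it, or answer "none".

B vs D: 59–28 for B.
B vs A: 59–28 for B.
B vs C: 59–28 for B.
B beats every other option head-to-head.

B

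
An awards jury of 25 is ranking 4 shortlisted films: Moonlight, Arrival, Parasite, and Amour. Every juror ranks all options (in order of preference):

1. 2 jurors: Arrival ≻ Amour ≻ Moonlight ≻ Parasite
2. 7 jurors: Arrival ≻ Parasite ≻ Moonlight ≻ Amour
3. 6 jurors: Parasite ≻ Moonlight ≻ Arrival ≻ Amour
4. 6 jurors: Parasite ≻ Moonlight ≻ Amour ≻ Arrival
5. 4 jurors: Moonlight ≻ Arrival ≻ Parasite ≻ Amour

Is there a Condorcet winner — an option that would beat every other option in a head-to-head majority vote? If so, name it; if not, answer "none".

Checking pairwise contests:
Parasite beats Moonlight 19–6.
Moonlight beats Arrival 16–9.
Arrival beats Parasite 13–12.
Moonlight beats Amour 23–2.
Every option loses at least one head-to-head, so there is no Condorcet winner.

none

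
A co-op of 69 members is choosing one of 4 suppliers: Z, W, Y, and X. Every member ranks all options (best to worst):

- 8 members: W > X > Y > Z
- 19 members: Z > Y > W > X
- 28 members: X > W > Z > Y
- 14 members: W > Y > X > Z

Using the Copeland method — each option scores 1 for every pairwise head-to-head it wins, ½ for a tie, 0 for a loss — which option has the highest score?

W

Z: beats Y; loses to W and X → score 1.
W: beats Z, Y, and X → score 3.
Y: loses to Z, W, and X → score 0.
X: beats Z and Y; loses to W → score 2.
W has the best pairwise record.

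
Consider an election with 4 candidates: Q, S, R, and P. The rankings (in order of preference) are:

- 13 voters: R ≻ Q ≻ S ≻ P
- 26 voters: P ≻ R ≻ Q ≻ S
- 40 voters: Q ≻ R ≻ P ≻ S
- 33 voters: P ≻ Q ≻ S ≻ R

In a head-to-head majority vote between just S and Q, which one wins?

Voters preferring S to Q: 0; preferring Q to S: 112.
Q wins the head-to-head.

Q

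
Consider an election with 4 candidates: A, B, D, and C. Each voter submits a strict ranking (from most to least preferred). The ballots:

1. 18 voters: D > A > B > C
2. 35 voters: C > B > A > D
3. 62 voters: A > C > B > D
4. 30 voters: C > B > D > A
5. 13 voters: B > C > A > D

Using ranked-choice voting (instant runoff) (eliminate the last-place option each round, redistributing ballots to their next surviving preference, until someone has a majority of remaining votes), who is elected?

A

Round 1: A 62, B 13, D 18, C 65. Eliminate B.
Round 2: A 62, D 18, C 78. Eliminate D.
Round 3: A 80, C 78. A has a majority.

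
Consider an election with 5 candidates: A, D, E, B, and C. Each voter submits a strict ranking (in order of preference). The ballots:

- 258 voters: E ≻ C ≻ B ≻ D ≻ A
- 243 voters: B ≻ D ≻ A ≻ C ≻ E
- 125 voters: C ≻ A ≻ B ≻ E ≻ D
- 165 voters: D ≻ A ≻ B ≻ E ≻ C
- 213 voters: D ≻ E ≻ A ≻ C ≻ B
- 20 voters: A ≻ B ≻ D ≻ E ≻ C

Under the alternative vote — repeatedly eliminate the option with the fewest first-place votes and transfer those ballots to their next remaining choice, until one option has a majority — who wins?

B

Round 1: A 20, D 378, E 258, B 243, C 125. Eliminate A.
Round 2: D 378, E 258, B 263, C 125. Eliminate C.
Round 3: D 378, E 258, B 388. Eliminate E.
Round 4: D 378, B 646. B has a majority.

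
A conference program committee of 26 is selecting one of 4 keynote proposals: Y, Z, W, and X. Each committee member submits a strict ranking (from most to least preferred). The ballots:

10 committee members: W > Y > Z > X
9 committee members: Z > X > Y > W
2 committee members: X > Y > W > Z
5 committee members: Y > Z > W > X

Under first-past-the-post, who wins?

First-place votes: Y 5, Z 9, W 10, X 2.
W has the most first-place votes.

W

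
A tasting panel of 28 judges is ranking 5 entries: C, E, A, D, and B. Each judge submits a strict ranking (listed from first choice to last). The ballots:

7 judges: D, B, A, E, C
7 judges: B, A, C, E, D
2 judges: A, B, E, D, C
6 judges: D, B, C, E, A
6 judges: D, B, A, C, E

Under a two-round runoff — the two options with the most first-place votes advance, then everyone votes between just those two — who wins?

Round 1 first-place votes: C 0, E 0, A 2, D 19, B 7.
D and B advance.
Runoff: D is preferred to B by 19 voters; B by 9.
D wins the runoff.

D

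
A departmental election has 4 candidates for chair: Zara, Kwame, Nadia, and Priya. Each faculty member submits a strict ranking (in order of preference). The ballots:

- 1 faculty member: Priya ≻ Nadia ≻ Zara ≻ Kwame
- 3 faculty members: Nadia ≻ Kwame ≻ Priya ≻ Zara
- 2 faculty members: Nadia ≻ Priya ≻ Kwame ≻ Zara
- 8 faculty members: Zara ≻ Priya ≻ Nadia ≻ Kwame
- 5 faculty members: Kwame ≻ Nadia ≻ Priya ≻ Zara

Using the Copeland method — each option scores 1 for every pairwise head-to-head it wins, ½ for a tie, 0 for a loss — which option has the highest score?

Nadia

Zara: loses to Kwame, Nadia, and Priya → score 0.
Kwame: beats Zara; loses to Nadia and Priya → score 1.
Nadia: beats Zara, Kwame, and Priya → score 3.
Priya: beats Zara and Kwame; loses to Nadia → score 2.
Nadia has the best pairwise record.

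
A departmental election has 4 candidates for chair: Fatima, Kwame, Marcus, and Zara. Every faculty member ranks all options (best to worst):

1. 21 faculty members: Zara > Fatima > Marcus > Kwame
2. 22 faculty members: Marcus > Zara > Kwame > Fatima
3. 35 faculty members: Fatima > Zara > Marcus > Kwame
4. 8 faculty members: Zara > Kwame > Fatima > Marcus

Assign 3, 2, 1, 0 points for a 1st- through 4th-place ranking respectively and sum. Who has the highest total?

Fatima: 21·2 + 22·0 + 35·3 + 8·1 = 155
Kwame: 21·0 + 22·1 + 35·0 + 8·2 = 38
Marcus: 21·1 + 22·3 + 35·1 + 8·0 = 122
Zara: 21·3 + 22·2 + 35·2 + 8·3 = 201
Zara has the highest Borda score (201).

Zara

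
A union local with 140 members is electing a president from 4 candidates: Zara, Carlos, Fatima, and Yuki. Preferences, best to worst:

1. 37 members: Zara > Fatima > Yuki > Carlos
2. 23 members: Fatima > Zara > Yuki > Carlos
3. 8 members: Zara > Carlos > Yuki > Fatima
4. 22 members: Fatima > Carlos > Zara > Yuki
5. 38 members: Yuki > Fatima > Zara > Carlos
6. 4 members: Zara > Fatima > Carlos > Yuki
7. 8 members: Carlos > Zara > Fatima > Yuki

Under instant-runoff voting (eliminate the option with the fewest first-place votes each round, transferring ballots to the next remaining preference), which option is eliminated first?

Round 1: Zara 49, Carlos 8, Fatima 45, Yuki 38. Eliminate Carlos.

Carlos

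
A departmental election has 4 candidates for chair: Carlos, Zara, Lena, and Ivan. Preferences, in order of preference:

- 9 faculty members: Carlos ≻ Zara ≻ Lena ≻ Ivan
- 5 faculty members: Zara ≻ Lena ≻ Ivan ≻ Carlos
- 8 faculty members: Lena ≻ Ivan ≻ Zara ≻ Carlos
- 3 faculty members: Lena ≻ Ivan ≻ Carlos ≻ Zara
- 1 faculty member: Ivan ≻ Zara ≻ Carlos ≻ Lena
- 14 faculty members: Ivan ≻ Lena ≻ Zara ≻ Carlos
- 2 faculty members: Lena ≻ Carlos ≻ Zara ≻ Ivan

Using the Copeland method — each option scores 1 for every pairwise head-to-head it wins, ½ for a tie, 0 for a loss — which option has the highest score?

Carlos: loses to Zara, Lena, and Ivan → score 0.
Zara: beats Carlos; loses to Lena and Ivan → score 1.
Lena: beats Carlos, Zara, and Ivan → score 3.
Ivan: beats Carlos and Zara; loses to Lena → score 2.
Lena has the best pairwise record.

Lena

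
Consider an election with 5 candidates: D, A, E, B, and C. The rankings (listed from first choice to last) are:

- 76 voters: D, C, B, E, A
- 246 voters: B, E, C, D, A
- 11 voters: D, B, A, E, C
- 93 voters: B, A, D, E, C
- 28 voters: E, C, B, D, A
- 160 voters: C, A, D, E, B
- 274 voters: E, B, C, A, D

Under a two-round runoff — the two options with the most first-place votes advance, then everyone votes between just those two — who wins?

E

Round 1 first-place votes: D 87, A 0, E 302, B 339, C 160.
B and E advance.
Runoff: B is preferred to E by 426 voters; E by 462.
E wins the runoff.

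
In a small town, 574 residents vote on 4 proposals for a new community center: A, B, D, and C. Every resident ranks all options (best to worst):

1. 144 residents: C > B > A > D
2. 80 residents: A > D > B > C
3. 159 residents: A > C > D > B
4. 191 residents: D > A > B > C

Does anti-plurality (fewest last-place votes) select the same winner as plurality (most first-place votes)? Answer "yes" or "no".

yes

Anti-plurality — last-place votes: A 0, B 159, D 144, C 271. Winner: A.
Plurality — first-place votes: A 239, B 0, D 191, C 144. Winner: A.
The two methods agree.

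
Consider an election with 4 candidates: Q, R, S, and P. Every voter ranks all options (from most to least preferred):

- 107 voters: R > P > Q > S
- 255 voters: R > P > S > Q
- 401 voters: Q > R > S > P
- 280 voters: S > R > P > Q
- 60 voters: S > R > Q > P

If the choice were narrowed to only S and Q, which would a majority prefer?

Voters preferring S to Q: 595; preferring Q to S: 508.
S wins the head-to-head.

S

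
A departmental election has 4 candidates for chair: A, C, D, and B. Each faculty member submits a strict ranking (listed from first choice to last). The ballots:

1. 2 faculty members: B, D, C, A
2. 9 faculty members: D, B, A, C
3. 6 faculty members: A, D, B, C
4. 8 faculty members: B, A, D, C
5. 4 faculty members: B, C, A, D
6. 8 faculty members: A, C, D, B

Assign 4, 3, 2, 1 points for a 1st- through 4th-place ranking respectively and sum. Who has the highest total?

A: 2·1 + 9·2 + 6·4 + 8·3 + 4·2 + 8·4 = 108
C: 2·2 + 9·1 + 6·1 + 8·1 + 4·3 + 8·3 = 63
D: 2·3 + 9·4 + 6·3 + 8·2 + 4·1 + 8·2 = 96
B: 2·4 + 9·3 + 6·2 + 8·4 + 4·4 + 8·1 = 103
A has the highest Borda score (108).

A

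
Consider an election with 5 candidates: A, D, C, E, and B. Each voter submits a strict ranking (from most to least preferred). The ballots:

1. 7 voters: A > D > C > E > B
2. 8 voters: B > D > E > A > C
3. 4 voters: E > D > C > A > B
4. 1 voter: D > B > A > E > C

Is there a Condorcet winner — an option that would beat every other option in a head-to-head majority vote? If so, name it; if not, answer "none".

D

D vs A: 13–7 for D.
D vs C: 20–0 for D.
D vs E: 16–4 for D.
D vs B: 12–8 for D.
D beats every other option head-to-head.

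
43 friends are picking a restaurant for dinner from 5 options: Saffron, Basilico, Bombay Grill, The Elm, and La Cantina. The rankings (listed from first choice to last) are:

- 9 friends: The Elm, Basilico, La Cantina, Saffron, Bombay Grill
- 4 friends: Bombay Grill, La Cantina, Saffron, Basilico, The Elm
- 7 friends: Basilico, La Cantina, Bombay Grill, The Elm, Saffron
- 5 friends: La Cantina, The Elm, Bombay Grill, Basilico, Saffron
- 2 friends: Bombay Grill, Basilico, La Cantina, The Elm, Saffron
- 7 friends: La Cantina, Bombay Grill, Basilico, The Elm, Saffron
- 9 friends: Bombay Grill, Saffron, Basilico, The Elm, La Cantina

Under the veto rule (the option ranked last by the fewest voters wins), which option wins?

Basilico

Last-place votes: Saffron 21, Basilico 0, Bombay Grill 9, The Elm 4, La Cantina 9.
Basilico is ranked last by the fewest voters, so Basilico wins.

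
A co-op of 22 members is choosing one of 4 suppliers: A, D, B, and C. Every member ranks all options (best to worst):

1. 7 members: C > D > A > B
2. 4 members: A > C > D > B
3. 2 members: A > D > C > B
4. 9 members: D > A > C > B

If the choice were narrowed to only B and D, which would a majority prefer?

D

Voters preferring B to D: 0; preferring D to B: 22.
D wins the head-to-head.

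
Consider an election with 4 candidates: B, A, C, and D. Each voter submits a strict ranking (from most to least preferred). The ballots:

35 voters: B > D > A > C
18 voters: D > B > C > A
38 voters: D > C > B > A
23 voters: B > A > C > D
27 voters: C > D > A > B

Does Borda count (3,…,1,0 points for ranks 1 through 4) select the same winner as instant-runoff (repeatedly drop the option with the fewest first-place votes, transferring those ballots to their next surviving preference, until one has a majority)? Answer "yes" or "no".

yes

Borda — scores: B 248, A 108, C 198, D 292. Winner: D.
Instant-runoff — R1 B 58, A 0, C 27, D 56 (A out); R2 B 58, C 27, D 56 (C out); R3 B 58, D 83 (D winner). Winner: D.
The two methods agree.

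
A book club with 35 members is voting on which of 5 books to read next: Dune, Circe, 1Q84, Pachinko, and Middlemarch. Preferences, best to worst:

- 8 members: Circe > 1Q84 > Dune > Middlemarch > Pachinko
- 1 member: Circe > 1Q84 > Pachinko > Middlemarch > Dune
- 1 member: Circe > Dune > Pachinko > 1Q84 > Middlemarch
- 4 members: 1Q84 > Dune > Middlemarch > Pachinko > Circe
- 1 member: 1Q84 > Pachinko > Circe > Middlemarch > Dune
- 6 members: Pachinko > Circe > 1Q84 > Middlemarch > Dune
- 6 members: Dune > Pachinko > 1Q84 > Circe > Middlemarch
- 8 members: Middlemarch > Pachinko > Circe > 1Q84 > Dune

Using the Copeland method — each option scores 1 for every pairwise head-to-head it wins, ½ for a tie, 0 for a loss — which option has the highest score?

Dune: beats Pachinko and Middlemarch; loses to Circe and 1Q84 → score 2.
Circe: beats Dune, 1Q84, and Middlemarch; loses to Pachinko → score 3.
1Q84: beats Dune and Middlemarch; loses to Circe and Pachinko → score 2.
Pachinko: beats Circe and 1Q84; loses to Dune and Middlemarch → score 2.
Middlemarch: beats Pachinko; loses to Dune, Circe, and 1Q84 → score 1.
Circe has the best pairwise record.

Circe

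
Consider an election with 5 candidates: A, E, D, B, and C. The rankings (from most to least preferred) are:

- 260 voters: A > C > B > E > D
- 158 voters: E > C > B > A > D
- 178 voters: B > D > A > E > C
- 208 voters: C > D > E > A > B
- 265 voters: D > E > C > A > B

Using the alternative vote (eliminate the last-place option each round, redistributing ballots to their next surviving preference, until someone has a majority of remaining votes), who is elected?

Round 1: A 260, E 158, D 265, B 178, C 208. Eliminate E.
Round 2: A 260, D 265, B 178, C 366. Eliminate B.
Round 3: A 260, D 443, C 366. Eliminate A.
Round 4: D 443, C 626. C has a majority.

C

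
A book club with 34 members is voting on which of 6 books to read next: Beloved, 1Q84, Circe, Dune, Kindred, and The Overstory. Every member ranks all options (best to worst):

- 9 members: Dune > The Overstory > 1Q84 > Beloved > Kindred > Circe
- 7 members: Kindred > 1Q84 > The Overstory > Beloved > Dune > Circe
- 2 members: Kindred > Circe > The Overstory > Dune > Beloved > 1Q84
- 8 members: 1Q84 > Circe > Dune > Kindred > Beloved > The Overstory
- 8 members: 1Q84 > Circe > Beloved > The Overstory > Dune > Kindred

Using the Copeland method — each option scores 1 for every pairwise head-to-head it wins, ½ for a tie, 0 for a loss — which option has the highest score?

Beloved: ties Kindred; loses to 1Q84, Circe, Dune, and The Overstory → score 0.5.
1Q84: beats Beloved, Circe, Dune, Kindred, and The Overstory → score 5.
Circe: beats Beloved, Dune, and The Overstory; loses to 1Q84 and Kindred → score 3.
Dune: beats Beloved and Kindred; ties The Overstory; loses to 1Q84 and Circe → score 2.5.
Kindred: beats Circe; ties Beloved and The Overstory; loses to 1Q84 and Dune → score 2.
The Overstory: beats Beloved; ties Dune and Kindred; loses to 1Q84 and Circe → score 2.
1Q84 has the best pairwise record.

1Q84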